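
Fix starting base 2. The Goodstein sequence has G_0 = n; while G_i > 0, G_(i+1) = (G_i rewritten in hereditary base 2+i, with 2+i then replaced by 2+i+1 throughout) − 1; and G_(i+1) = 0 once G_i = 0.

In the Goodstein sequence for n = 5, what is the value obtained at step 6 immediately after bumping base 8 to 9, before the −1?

[0] 5 ≡ 2^2 + 1 (base 2). Lift 3: 28. −1: 27.
[1] 27 ≡ 3^3 (base 3). Lift 4: 256. −1: 255.
[2] 255 ≡ 3·4^3 + 3·4^2 + 3·4 + 3 (base 4). Lift 5: 468. −1: 467.
[3] 467 ≡ 3·5^3 + 3·5^2 + 3·5 + 2 (base 5). Lift 6: 776. −1: 775.
[4] 775 ≡ 3·6^3 + 3·6^2 + 3·6 + 1 (base 6). Lift 7: 1198. −1: 1197.
[5] 1197 ≡ 3·7^3 + 3·7^2 + 3·7 (base 7). Lift 8: 1752. −1: 1751.
[6] 1751 ≡ 3·8^3 + 3·8^2 + 2·8 + 7 (base 8). Lift 9: 2455. −1: 2454.

2455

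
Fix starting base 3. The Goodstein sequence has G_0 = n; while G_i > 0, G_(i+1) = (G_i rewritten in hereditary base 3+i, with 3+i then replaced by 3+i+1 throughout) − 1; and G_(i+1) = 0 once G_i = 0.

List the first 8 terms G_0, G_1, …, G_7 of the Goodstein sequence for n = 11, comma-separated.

base 3: 11 = 3^2 + 2; at 4: 4^2 + 2 = 18; next = 17
base 4: 17 = 4^2 + 1; at 5: 5^2 + 1 = 26; next = 25
base 5: 25 = 5^2; at 6: 6^2 = 36; next = 35
base 6: 35 = 5·6 + 5; at 7: 5·7 + 5 = 40; next = 39
base 7: 39 = 5·7 + 4; at 8: 5·8 + 4 = 44; next = 43
base 8: 43 = 5·8 + 3; at 9: 5·9 + 3 = 48; next = 47
base 9: 47 = 5·9 + 2; at 10: 5·10 + 2 = 52; next = 51

11, 17, 25, 35, 39, 43, 47, 51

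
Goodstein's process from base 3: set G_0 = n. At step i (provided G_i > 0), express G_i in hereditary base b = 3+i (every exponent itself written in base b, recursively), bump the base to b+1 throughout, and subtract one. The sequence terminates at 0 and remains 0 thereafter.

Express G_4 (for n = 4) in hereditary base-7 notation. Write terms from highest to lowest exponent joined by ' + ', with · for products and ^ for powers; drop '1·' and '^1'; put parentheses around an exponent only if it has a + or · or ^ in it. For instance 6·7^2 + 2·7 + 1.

2

[0] 4 ≡ 3 + 1 (base 3). Lift 4: 5. −1: 4.
[1] 4 ≡ 4 (base 4). Lift 5: 5. −1: 4.
[2] 4 ≡ 4 (base 5). Lift 6: 4. −1: 3.
[3] 3 ≡ 3 (base 6). Lift 7: 3. −1: 2.
[4] 2 ≡ 2 (base 7). Lift 8: 2. −1: 1.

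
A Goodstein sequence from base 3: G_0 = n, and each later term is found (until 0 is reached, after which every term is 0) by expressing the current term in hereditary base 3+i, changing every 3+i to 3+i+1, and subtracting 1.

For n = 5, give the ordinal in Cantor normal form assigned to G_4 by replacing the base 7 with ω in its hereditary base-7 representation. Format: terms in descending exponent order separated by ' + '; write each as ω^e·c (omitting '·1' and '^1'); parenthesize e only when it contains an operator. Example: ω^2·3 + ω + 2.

G_0=5  [base 3] 3 + 2  →[3↦4]→  4 + 2 = 6  −1 ⇒ G_1=5
G_1=5  [base 4] 4 + 1  →[4↦5]→  5 + 1 = 6  −1 ⇒ G_2=5
G_2=5  [base 5] 5  →[5↦6]→  6 = 6  −1 ⇒ G_3=5
G_3=5  [base 6] 5  →[6↦7]→  5 = 5  −1 ⇒ G_4=4
G_4=4  [base 7] 4  →[7↦8]→  4 = 4  −1 ⇒ G_5=3

4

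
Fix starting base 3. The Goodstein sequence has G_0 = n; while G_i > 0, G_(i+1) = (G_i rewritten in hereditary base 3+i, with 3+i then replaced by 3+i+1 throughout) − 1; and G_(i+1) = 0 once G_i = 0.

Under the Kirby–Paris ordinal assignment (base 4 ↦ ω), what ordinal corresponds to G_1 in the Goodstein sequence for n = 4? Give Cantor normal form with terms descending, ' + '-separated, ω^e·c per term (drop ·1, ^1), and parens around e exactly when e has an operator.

ω

i=0: 4 = 3 + 1 (b=3); 3→4: 4 + 1 = 5; 5−1 = 4
i=1: 4 = 4 (b=4); 4→5: 5 = 5; 5−1 = 4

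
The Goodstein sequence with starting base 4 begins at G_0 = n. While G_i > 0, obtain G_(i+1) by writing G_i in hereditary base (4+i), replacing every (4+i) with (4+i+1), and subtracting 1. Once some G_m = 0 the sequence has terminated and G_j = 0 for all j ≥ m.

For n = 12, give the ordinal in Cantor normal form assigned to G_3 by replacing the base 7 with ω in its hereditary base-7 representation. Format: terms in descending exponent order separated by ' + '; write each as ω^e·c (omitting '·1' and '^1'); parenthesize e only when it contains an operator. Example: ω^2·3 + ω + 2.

12 —HB4→ 3·4 —bump→ 3·5 = 15 —(−1)→ 14
14 —HB5→ 2·5 + 4 —bump→ 2·6 + 4 = 16 —(−1)→ 15
15 —HB6→ 2·6 + 3 —bump→ 2·7 + 3 = 17 —(−1)→ 16
16 —HB7→ 2·7 + 2 —bump→ 2·8 + 2 = 18 —(−1)→ 17

ω·2 + 2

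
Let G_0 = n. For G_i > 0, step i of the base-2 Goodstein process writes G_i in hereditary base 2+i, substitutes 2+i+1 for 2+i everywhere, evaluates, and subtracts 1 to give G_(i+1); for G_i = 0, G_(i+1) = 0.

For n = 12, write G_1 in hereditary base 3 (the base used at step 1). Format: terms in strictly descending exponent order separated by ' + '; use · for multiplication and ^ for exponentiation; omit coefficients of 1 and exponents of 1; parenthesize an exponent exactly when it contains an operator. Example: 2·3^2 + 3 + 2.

3^(3 + 1) + 2·3^2 + 2·3 + 2

i=0: 12 = 2^(2 + 1) + 2^2 (b=2); 2→3: 3^(3 + 1) + 3^3 = 108; 108−1 = 107
i=1: 107 = 3^(3 + 1) + 2·3^2 + 2·3 + 2 (b=3); 3→4: 4^(4 + 1) + 2·4^2 + 2·4 + 2 = 1066; 1066−1 = 1065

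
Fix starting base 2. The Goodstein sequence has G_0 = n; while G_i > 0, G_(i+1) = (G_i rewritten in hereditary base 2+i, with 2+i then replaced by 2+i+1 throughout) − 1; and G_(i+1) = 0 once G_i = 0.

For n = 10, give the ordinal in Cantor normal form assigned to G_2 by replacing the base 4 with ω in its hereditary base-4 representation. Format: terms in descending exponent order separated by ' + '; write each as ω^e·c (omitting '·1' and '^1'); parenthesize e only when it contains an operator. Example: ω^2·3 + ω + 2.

[0] 10 ≡ 2^(2 + 1) + 2 (base 2). Lift 3: 84. −1: 83.
[1] 83 ≡ 3^(3 + 1) + 2 (base 3). Lift 4: 1026. −1: 1025.

ω^(ω + 1) + 1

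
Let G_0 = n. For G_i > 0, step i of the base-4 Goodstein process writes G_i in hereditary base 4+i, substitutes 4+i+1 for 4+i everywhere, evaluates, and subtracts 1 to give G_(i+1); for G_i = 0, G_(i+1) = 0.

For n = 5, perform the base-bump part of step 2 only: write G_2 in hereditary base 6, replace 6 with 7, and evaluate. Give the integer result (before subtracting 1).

(0) 5|_4 = 4 + 1 ↦ 5 + 1|_5 = 6 ⇒ 5
(1) 5|_5 = 5 ↦ 6|_6 = 6 ⇒ 5
(2) 5|_6 = 5 ↦ 5|_7 = 5 ⇒ 4

5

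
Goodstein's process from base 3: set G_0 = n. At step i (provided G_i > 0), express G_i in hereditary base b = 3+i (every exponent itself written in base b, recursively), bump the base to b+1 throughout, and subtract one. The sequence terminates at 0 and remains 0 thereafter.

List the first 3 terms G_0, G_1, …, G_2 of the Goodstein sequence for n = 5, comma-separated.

5, 5, 5

i=0: 5 = 3 + 2 (b=3); 3→4: 4 + 2 = 6; 6−1 = 5
i=1: 5 = 4 + 1 (b=4); 4→5: 5 + 1 = 6; 6−1 = 5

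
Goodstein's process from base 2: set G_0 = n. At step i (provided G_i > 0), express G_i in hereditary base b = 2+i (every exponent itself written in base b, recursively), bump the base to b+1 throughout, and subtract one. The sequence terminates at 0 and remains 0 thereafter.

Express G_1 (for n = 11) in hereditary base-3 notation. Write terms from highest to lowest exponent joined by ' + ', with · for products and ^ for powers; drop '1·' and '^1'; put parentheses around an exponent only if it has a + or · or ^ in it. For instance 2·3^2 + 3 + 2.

3^(3 + 1) + 3

G_0=11  [base 2] 2^(2 + 1) + 2 + 1  →[2↦3]→  3^(3 + 1) + 3 + 1 = 85  −1 ⇒ G_1=84
G_1=84  [base 3] 3^(3 + 1) + 3  →[3↦4]→  4^(4 + 1) + 4 = 1028  −1 ⇒ G_2=1027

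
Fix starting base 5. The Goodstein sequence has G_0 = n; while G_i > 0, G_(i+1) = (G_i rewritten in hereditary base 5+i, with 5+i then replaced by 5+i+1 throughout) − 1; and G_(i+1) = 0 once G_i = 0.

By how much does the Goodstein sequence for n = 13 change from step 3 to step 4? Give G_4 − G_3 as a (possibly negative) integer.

G_0 = 13. HB_5(13) = 2·5 + 3. Bump = 15. G_1 = 14.
G_1 = 14. HB_6(14) = 2·6 + 2. Bump = 16. G_2 = 15.
G_2 = 15. HB_7(15) = 2·7 + 1. Bump = 17. G_3 = 16.
G_3 = 16. HB_8(16) = 2·8. Bump = 18. G_4 = 17.

1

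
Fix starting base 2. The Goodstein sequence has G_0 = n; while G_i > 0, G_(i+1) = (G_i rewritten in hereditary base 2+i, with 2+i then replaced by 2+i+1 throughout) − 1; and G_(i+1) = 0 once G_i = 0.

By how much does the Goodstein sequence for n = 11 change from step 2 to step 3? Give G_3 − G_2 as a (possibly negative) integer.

G_0=11  [base 2] 2^(2 + 1) + 2 + 1  →[2↦3]→  3^(3 + 1) + 3 + 1 = 85  −1 ⇒ G_1=84
G_1=84  [base 3] 3^(3 + 1) + 3  →[3↦4]→  4^(4 + 1) + 4 = 1028  −1 ⇒ G_2=1027
G_2=1027  [base 4] 4^(4 + 1) + 3  →[4↦5]→  5^(5 + 1) + 3 = 15628  −1 ⇒ G_3=15627

14600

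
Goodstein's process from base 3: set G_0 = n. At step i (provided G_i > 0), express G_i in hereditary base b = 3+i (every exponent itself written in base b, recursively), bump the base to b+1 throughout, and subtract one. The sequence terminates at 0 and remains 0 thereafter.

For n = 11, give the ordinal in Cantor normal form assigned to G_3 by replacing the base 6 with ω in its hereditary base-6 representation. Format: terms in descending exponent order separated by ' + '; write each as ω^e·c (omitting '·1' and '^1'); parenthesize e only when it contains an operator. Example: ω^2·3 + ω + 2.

ω·5 + 5

G_0 = 11. HB_3(11) = 3^2 + 2. Bump = 18. G_1 = 17.
G_1 = 17. HB_4(17) = 4^2 + 1. Bump = 26. G_2 = 25.
G_2 = 25. HB_5(25) = 5^2. Bump = 36. G_3 = 35.
G_3 = 35. HB_6(35) = 5·6 + 5. Bump = 40. G_4 = 39.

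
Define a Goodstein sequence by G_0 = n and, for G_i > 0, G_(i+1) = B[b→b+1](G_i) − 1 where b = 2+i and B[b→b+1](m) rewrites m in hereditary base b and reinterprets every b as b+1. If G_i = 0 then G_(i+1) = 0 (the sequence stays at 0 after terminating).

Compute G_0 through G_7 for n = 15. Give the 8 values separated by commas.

15, 111, 1283, 18752, 326593, 6588344, 150994943, 3524450280

G_0=15  [base 2] 2^(2 + 1) + 2^2 + 2 + 1  →[2↦3]→  3^(3 + 1) + 3^3 + 3 + 1 = 112  −1 ⇒ G_1=111
G_1=111  [base 3] 3^(3 + 1) + 3^3 + 3  →[3↦4]→  4^(4 + 1) + 4^4 + 4 = 1284  −1 ⇒ G_2=1283
G_2=1283  [base 4] 4^(4 + 1) + 4^4 + 3  →[4↦5]→  5^(5 + 1) + 5^5 + 3 = 18753  −1 ⇒ G_3=18752
G_3=18752  [base 5] 5^(5 + 1) + 5^5 + 2  →[5↦6]→  6^(6 + 1) + 6^6 + 2 = 326594  −1 ⇒ G_4=326593
G_4=326593  [base 6] 6^(6 + 1) + 6^6 + 1  →[6↦7]→  7^(7 + 1) + 7^7 + 1 = 6588345  −1 ⇒ G_5=6588344
G_5=6588344  [base 7] 7^(7 + 1) + 7^7  →[7↦8]→  8^(8 + 1) + 8^8 = 150994944  −1 ⇒ G_6=150994943
G_6=150994943  [base 8] 8^(8 + 1) + 7·8^7 + 7·8^6 + 7·8^5 + 7·8^4 + 7·8^3 + 7·8^2 + 7·8 + 7  →[8↦9]→  9^(9 + 1) + 7·9^7 + 7·9^6 + 7·9^5 + 7·9^4 + 7·9^3 + 7·9^2 + 7·9 + 7 = 3524450281  −1 ⇒ G_7=3524450280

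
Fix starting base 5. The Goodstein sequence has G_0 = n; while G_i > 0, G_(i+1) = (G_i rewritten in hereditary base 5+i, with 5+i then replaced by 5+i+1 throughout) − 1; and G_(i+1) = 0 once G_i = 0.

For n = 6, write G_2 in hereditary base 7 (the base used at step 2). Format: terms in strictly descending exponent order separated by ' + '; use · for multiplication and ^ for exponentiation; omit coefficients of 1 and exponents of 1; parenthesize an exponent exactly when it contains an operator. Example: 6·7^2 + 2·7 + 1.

G_0=6  [base 5] 5 + 1  →[5↦6]→  6 + 1 = 7  −1 ⇒ G_1=6
G_1=6  [base 6] 6  →[6↦7]→  7 = 7  −1 ⇒ G_2=6
G_2=6  [base 7] 6  →[7↦8]→  6 = 6  −1 ⇒ G_3=5

6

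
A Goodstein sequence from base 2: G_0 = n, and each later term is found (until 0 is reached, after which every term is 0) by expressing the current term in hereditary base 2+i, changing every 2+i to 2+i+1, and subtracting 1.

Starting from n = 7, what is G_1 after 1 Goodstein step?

30

G_0 = 7. HB_2(7) = 2^2 + 2 + 1. Bump = 31. G_1 = 30.
G_1 = 30. HB_3(30) = 3^3 + 3. Bump = 260. G_2 = 259.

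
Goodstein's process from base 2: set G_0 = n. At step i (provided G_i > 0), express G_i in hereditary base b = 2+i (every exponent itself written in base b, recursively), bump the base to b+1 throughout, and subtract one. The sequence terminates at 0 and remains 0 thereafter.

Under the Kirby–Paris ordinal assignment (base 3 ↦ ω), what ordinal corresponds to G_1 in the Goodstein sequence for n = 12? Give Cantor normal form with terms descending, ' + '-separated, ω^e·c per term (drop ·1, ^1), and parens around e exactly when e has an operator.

ω^(ω + 1) + ω^2·2 + ω·2 + 2

12 —HB2→ 2^(2 + 1) + 2^2 —bump→ 3^(3 + 1) + 3^3 = 108 —(−1)→ 107
107 —HB3→ 3^(3 + 1) + 2·3^2 + 2·3 + 2 —bump→ 4^(4 + 1) + 2·4^2 + 2·4 + 2 = 1066 —(−1)→ 1065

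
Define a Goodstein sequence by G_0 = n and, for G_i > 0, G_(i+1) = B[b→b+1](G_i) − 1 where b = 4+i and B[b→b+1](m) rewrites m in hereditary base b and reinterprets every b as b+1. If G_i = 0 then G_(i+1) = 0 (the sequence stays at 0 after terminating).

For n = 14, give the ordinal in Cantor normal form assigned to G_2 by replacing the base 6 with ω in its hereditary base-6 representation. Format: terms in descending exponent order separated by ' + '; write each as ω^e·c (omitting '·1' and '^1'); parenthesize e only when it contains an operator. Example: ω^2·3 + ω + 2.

ω·3

[0] 14 ≡ 3·4 + 2 (base 4). Lift 5: 17. −1: 16.
[1] 16 ≡ 3·5 + 1 (base 5). Lift 6: 19. −1: 18.
[2] 18 ≡ 3·6 (base 6). Lift 7: 21. −1: 20.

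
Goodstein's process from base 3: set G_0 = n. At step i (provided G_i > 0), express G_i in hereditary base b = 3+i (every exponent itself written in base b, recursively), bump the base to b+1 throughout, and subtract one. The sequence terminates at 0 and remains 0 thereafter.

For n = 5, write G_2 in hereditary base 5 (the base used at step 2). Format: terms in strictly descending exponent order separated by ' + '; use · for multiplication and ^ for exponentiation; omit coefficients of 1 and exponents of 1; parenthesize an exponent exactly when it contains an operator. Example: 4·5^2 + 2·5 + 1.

(0) 5|_3 = 3 + 2 ↦ 4 + 2|_4 = 6 ⇒ 5
(1) 5|_4 = 4 + 1 ↦ 5 + 1|_5 = 6 ⇒ 5
(2) 5|_5 = 5 ↦ 6|_6 = 6 ⇒ 5

5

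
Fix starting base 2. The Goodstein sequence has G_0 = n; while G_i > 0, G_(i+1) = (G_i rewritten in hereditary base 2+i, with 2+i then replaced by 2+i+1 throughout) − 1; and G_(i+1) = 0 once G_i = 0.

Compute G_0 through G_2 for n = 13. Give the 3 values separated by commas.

base 2: 13 = 2^(2 + 1) + 2^2 + 1; at 3: 3^(3 + 1) + 3^3 + 1 = 109; next = 108
base 3: 108 = 3^(3 + 1) + 3^3; at 4: 4^(4 + 1) + 4^4 = 1280; next = 1279

13, 108, 1279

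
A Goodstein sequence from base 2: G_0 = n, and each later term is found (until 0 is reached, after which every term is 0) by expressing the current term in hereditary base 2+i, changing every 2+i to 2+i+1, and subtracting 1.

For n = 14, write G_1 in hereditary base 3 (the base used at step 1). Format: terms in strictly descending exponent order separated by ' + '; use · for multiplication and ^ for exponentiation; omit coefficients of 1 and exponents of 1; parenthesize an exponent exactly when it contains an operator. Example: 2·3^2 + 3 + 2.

3^(3 + 1) + 3^3 + 2

(0) 14|_2 = 2^(2 + 1) + 2^2 + 2 ↦ 3^(3 + 1) + 3^3 + 3|_3 = 111 ⇒ 110
(1) 110|_3 = 3^(3 + 1) + 3^3 + 2 ↦ 4^(4 + 1) + 4^4 + 2|_4 = 1282 ⇒ 1281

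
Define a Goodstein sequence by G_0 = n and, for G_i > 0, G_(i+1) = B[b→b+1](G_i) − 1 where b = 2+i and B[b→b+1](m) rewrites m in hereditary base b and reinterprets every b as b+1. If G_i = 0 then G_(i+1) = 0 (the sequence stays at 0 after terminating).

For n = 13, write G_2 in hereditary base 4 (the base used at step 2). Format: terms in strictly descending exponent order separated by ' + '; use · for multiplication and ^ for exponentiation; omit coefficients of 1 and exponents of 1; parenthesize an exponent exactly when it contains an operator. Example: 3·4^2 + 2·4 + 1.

G_0 = 13. HB_2(13) = 2^(2 + 1) + 2^2 + 1. Bump = 109. G_1 = 108.
G_1 = 108. HB_3(108) = 3^(3 + 1) + 3^3. Bump = 1280. G_2 = 1279.
G_2 = 1279. HB_4(1279) = 4^(4 + 1) + 3·4^3 + 3·4^2 + 3·4 + 3. Bump = 16093. G_3 = 16092.

4^(4 + 1) + 3·4^3 + 3·4^2 + 3·4 + 3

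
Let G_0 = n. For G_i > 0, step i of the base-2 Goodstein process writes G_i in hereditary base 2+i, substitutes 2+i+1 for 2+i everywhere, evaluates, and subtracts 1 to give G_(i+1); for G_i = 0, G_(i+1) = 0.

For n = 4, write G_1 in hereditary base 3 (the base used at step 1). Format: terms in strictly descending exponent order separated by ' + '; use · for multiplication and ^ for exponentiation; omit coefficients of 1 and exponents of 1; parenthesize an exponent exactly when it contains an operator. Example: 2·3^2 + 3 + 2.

2·3^2 + 2·3 + 2

step 0: 4 = 2^2; sub 3 for 2: 3^3; = 27; G_1 = 27−1 = 26
step 1: 26 = 2·3^2 + 2·3 + 2; sub 4 for 3: 2·4^2 + 2·4 + 2; = 42; G_2 = 42−1 = 41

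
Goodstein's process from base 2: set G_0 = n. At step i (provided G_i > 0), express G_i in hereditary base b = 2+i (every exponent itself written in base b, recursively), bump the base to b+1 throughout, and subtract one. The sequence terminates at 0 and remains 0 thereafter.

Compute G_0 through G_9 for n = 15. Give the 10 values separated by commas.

15 —HB2→ 2^(2 + 1) + 2^2 + 2 + 1 —bump→ 3^(3 + 1) + 3^3 + 3 + 1 = 112 —(−1)→ 111
111 —HB3→ 3^(3 + 1) + 3^3 + 3 —bump→ 4^(4 + 1) + 4^4 + 4 = 1284 —(−1)→ 1283
1283 —HB4→ 4^(4 + 1) + 4^4 + 3 —bump→ 5^(5 + 1) + 5^5 + 3 = 18753 —(−1)→ 18752
18752 —HB5→ 5^(5 + 1) + 5^5 + 2 —bump→ 6^(6 + 1) + 6^6 + 2 = 326594 —(−1)→ 326593
326593 —HB6→ 6^(6 + 1) + 6^6 + 1 —bump→ 7^(7 + 1) + 7^7 + 1 = 6588345 —(−1)→ 6588344
6588344 —HB7→ 7^(7 + 1) + 7^7 —bump→ 8^(8 + 1) + 8^8 = 150994944 —(−1)→ 150994943
150994943 —HB8→ 8^(8 + 1) + 7·8^7 + 7·8^6 + 7·8^5 + 7·8^4 + 7·8^3 + 7·8^2 + 7·8 + 7 —bump→ 9^(9 + 1) + 7·9^7 + 7·9^6 + 7·9^5 + 7·9^4 + 7·9^3 + 7·9^2 + 7·9 + 7 = 3524450281 —(−1)→ 3524450280
3524450280 —HB9→ 9^(9 + 1) + 7·9^7 + 7·9^6 + 7·9^5 + 7·9^4 + 7·9^3 + 7·9^2 + 7·9 + 6 —bump→ 10^(10 + 1) + 7·10^7 + 7·10^6 + 7·10^5 + 7·10^4 + 7·10^3 + 7·10^2 + 7·10 + 6 = 100077777776 —(−1)→ 100077777775
100077777775 —HB10→ 10^(10 + 1) + 7·10^7 + 7·10^6 + 7·10^5 + 7·10^4 + 7·10^3 + 7·10^2 + 7·10 + 5 —bump→ 11^(11 + 1) + 7·11^7 + 7·11^6 + 7·11^5 + 7·11^4 + 7·11^3 + 7·11^2 + 7·11 + 5 = 3138578427935 —(−1)→ 3138578427934

15, 111, 1283, 18752, 326593, 6588344, 150994943, 3524450280, 100077777775, 3138578427934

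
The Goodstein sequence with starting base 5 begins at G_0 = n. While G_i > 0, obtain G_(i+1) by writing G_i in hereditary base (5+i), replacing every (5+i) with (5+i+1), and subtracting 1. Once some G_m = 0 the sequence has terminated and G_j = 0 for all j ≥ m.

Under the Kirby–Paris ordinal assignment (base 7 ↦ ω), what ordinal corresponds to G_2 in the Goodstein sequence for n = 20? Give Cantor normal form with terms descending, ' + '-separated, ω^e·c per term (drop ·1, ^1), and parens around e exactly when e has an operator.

ω·3 + 4

base 5: 20 = 4·5; at 6: 4·6 = 24; next = 23
base 6: 23 = 3·6 + 5; at 7: 3·7 + 5 = 26; next = 25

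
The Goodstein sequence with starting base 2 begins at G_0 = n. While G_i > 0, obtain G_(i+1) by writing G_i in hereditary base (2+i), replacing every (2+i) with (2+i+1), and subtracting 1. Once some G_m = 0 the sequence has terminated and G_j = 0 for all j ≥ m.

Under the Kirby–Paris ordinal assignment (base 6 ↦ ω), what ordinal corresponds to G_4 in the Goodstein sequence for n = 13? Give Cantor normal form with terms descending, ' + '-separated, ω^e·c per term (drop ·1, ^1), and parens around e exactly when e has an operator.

ω^(ω + 1) + ω^3·3 + ω^2·3 + ω·3 + 1

base 2: 13 = 2^(2 + 1) + 2^2 + 1; at 3: 3^(3 + 1) + 3^3 + 1 = 109; next = 108
base 3: 108 = 3^(3 + 1) + 3^3; at 4: 4^(4 + 1) + 4^4 = 1280; next = 1279
base 4: 1279 = 4^(4 + 1) + 3·4^3 + 3·4^2 + 3·4 + 3; at 5: 5^(5 + 1) + 3·5^3 + 3·5^2 + 3·5 + 3 = 16093; next = 16092
base 5: 16092 = 5^(5 + 1) + 3·5^3 + 3·5^2 + 3·5 + 2; at 6: 6^(6 + 1) + 3·6^3 + 3·6^2 + 3·6 + 2 = 280712; next = 280711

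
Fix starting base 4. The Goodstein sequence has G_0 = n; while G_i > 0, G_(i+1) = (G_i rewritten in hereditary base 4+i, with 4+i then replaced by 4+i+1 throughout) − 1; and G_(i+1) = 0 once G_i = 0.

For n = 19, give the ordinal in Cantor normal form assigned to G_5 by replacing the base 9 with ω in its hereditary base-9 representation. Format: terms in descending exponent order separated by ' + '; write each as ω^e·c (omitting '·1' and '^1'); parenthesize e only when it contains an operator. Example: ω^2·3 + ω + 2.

(0) 19|_4 = 4^2 + 3 ↦ 5^2 + 3|_5 = 28 ⇒ 27
(1) 27|_5 = 5^2 + 2 ↦ 6^2 + 2|_6 = 38 ⇒ 37
(2) 37|_6 = 6^2 + 1 ↦ 7^2 + 1|_7 = 50 ⇒ 49
(3) 49|_7 = 7^2 ↦ 8^2|_8 = 64 ⇒ 63
(4) 63|_8 = 7·8 + 7 ↦ 7·9 + 7|_9 = 70 ⇒ 69

ω·7 + 6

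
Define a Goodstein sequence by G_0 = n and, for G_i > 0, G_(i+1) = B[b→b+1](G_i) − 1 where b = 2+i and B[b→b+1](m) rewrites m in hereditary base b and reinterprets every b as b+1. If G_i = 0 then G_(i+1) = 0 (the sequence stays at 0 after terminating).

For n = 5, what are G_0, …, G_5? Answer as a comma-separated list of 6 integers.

5, 27, 255, 467, 775, 1197

i=0: 5 = 2^2 + 1 (b=2); 2→3: 3^3 + 1 = 28; 28−1 = 27
i=1: 27 = 3^3 (b=3); 3→4: 4^4 = 256; 256−1 = 255
i=2: 255 = 3·4^3 + 3·4^2 + 3·4 + 3 (b=4); 4→5: 3·5^3 + 3·5^2 + 3·5 + 3 = 468; 468−1 = 467
i=3: 467 = 3·5^3 + 3·5^2 + 3·5 + 2 (b=5); 5→6: 3·6^3 + 3·6^2 + 3·6 + 2 = 776; 776−1 = 775
i=4: 775 = 3·6^3 + 3·6^2 + 3·6 + 1 (b=6); 6→7: 3·7^3 + 3·7^2 + 3·7 + 1 = 1198; 1198−1 = 1197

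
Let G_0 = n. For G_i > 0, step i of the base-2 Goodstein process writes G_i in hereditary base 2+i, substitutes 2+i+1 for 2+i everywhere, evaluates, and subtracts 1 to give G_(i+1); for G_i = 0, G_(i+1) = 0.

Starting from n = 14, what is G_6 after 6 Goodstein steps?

134404971

i=0: 14 = 2^(2 + 1) + 2^2 + 2 (b=2); 2→3: 3^(3 + 1) + 3^3 + 3 = 111; 111−1 = 110
i=1: 110 = 3^(3 + 1) + 3^3 + 2 (b=3); 3→4: 4^(4 + 1) + 4^4 + 2 = 1282; 1282−1 = 1281
i=2: 1281 = 4^(4 + 1) + 4^4 + 1 (b=4); 4→5: 5^(5 + 1) + 5^5 + 1 = 18751; 18751−1 = 18750
i=3: 18750 = 5^(5 + 1) + 5^5 (b=5); 5→6: 6^(6 + 1) + 6^6 = 326592; 326592−1 = 326591
i=4: 326591 = 6^(6 + 1) + 5·6^5 + 5·6^4 + 5·6^3 + 5·6^2 + 5·6 + 5 (b=6); 6→7: 7^(7 + 1) + 5·7^5 + 5·7^4 + 5·7^3 + 5·7^2 + 5·7 + 5 = 5862841; 5862841−1 = 5862840
i=5: 5862840 = 7^(7 + 1) + 5·7^5 + 5·7^4 + 5·7^3 + 5·7^2 + 5·7 + 4 (b=7); 7→8: 8^(8 + 1) + 5·8^5 + 5·8^4 + 5·8^3 + 5·8^2 + 5·8 + 4 = 134404972; 134404972−1 = 134404971
i=6: 134404971 = 8^(8 + 1) + 5·8^5 + 5·8^4 + 5·8^3 + 5·8^2 + 5·8 + 3 (b=8); 8→9: 9^(9 + 1) + 5·9^5 + 5·9^4 + 5·9^3 + 5·9^2 + 5·9 + 3 = 3487116549; 3487116549−1 = 3487116548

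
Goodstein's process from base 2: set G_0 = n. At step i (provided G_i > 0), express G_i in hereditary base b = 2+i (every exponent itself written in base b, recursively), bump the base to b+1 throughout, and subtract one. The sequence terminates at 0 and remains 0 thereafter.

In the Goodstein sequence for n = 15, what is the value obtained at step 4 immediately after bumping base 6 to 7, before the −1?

6588345

base 2: 15 = 2^(2 + 1) + 2^2 + 2 + 1; at 3: 3^(3 + 1) + 3^3 + 3 + 1 = 112; next = 111
base 3: 111 = 3^(3 + 1) + 3^3 + 3; at 4: 4^(4 + 1) + 4^4 + 4 = 1284; next = 1283
base 4: 1283 = 4^(4 + 1) + 4^4 + 3; at 5: 5^(5 + 1) + 5^5 + 3 = 18753; next = 18752
base 5: 18752 = 5^(5 + 1) + 5^5 + 2; at 6: 6^(6 + 1) + 6^6 + 2 = 326594; next = 326593
base 6: 326593 = 6^(6 + 1) + 6^6 + 1; at 7: 7^(7 + 1) + 7^7 + 1 = 6588345; next = 6588344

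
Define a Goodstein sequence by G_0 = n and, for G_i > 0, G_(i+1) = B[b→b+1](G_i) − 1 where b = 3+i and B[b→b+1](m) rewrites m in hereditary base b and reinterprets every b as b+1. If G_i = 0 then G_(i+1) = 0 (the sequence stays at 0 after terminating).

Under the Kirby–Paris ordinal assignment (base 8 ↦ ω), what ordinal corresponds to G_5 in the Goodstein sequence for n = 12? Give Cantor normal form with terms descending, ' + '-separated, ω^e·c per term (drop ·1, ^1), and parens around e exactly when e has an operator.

G_0=12  [base 3] 3^2 + 3  →[3↦4]→  4^2 + 4 = 20  −1 ⇒ G_1=19
G_1=19  [base 4] 4^2 + 3  →[4↦5]→  5^2 + 3 = 28  −1 ⇒ G_2=27
G_2=27  [base 5] 5^2 + 2  →[5↦6]→  6^2 + 2 = 38  −1 ⇒ G_3=37
G_3=37  [base 6] 6^2 + 1  →[6↦7]→  7^2 + 1 = 50  −1 ⇒ G_4=49
G_4=49  [base 7] 7^2  →[7↦8]→  8^2 = 64  −1 ⇒ G_5=63
G_5=63  [base 8] 7·8 + 7  →[8↦9]→  7·9 + 7 = 70  −1 ⇒ G_6=69

ω·7 + 7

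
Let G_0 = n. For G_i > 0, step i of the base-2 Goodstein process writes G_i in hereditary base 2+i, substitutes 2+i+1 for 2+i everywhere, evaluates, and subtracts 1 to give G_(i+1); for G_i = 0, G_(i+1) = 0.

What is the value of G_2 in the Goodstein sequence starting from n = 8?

553

step 0: 8 = 2^(2 + 1); sub 3 for 2: 3^(3 + 1); = 81; G_1 = 81−1 = 80
step 1: 80 = 2·3^3 + 2·3^2 + 2·3 + 2; sub 4 for 3: 2·4^4 + 2·4^2 + 2·4 + 2; = 554; G_2 = 554−1 = 553
step 2: 553 = 2·4^4 + 2·4^2 + 2·4 + 1; sub 5 for 4: 2·5^5 + 2·5^2 + 2·5 + 1; = 6311; G_3 = 6311−1 = 6310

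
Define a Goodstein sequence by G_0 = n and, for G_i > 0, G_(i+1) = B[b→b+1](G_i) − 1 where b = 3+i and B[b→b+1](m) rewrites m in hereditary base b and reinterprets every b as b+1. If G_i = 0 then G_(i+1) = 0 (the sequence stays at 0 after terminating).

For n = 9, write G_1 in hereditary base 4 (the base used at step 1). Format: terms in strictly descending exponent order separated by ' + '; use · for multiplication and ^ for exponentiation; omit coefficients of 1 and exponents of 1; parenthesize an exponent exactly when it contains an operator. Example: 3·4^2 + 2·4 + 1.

3·4 + 3

base 3: 9 = 3^2; at 4: 4^2 = 16; next = 15
base 4: 15 = 3·4 + 3; at 5: 3·5 + 3 = 18; next = 17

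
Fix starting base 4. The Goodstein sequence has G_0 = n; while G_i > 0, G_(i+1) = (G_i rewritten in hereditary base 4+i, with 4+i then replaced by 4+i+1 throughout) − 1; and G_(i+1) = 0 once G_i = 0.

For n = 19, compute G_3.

19 —HB4→ 4^2 + 3 —bump→ 5^2 + 3 = 28 —(−1)→ 27
27 —HB5→ 5^2 + 2 —bump→ 6^2 + 2 = 38 —(−1)→ 37
37 —HB6→ 6^2 + 1 —bump→ 7^2 + 1 = 50 —(−1)→ 49

49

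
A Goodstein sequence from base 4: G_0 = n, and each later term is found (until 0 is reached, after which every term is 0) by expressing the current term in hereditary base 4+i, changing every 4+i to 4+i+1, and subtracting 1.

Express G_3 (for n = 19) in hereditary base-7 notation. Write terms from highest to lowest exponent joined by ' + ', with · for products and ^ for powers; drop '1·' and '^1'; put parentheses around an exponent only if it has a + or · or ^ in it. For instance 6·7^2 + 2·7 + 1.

7^2

19 —HB4→ 4^2 + 3 —bump→ 5^2 + 3 = 28 —(−1)→ 27
27 —HB5→ 5^2 + 2 —bump→ 6^2 + 2 = 38 —(−1)→ 37
37 —HB6→ 6^2 + 1 —bump→ 7^2 + 1 = 50 —(−1)→ 49
49 —HB7→ 7^2 —bump→ 8^2 = 64 —(−1)→ 63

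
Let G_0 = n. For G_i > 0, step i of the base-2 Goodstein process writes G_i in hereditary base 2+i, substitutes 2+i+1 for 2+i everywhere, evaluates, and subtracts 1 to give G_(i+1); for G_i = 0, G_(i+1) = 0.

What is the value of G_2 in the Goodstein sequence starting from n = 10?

(0) 10|_2 = 2^(2 + 1) + 2 ↦ 3^(3 + 1) + 3|_3 = 84 ⇒ 83
(1) 83|_3 = 3^(3 + 1) + 2 ↦ 4^(4 + 1) + 2|_4 = 1026 ⇒ 1025
(2) 1025|_4 = 4^(4 + 1) + 1 ↦ 5^(5 + 1) + 1|_5 = 15626 ⇒ 15625

1025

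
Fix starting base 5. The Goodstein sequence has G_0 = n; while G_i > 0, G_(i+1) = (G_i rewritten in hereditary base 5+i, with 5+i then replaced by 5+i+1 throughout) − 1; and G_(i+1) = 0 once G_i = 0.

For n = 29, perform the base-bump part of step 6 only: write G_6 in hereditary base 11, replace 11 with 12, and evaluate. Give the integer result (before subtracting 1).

i=0: 29 = 5^2 + 4 (b=5); 5→6: 6^2 + 4 = 40; 40−1 = 39
i=1: 39 = 6^2 + 3 (b=6); 6→7: 7^2 + 3 = 52; 52−1 = 51
i=2: 51 = 7^2 + 2 (b=7); 7→8: 8^2 + 2 = 66; 66−1 = 65
i=3: 65 = 8^2 + 1 (b=8); 8→9: 9^2 + 1 = 82; 82−1 = 81
i=4: 81 = 9^2 (b=9); 9→10: 10^2 = 100; 100−1 = 99
i=5: 99 = 9·10 + 9 (b=10); 10→11: 9·11 + 9 = 108; 108−1 = 107
i=6: 107 = 9·11 + 8 (b=11); 11→12: 9·12 + 8 = 116; 116−1 = 115

116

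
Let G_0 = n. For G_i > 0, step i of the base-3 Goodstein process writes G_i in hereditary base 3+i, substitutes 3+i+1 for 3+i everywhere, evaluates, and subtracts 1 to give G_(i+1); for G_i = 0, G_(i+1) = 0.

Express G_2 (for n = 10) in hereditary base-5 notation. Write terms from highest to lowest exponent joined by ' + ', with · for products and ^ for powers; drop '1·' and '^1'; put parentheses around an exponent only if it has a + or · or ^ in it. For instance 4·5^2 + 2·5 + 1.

[0] 10 ≡ 3^2 + 1 (base 3). Lift 4: 17. −1: 16.
[1] 16 ≡ 4^2 (base 4). Lift 5: 25. −1: 24.
[2] 24 ≡ 4·5 + 4 (base 5). Lift 6: 28. −1: 27.

4·5 + 4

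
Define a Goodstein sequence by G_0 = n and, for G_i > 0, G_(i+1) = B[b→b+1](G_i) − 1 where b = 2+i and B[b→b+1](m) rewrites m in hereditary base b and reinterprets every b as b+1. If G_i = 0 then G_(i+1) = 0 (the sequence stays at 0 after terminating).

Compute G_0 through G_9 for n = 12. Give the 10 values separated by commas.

12, 107, 1065, 15685, 280019, 5764910, 134217867, 3486784574, 100000000211, 3138428376974

[0] 12 ≡ 2^(2 + 1) + 2^2 (base 2). Lift 3: 108. −1: 107.
[1] 107 ≡ 3^(3 + 1) + 2·3^2 + 2·3 + 2 (base 3). Lift 4: 1066. −1: 1065.
[2] 1065 ≡ 4^(4 + 1) + 2·4^2 + 2·4 + 1 (base 4). Lift 5: 15686. −1: 15685.
[3] 15685 ≡ 5^(5 + 1) + 2·5^2 + 2·5 (base 5). Lift 6: 280020. −1: 280019.
[4] 280019 ≡ 6^(6 + 1) + 2·6^2 + 6 + 5 (base 6). Lift 7: 5764911. −1: 5764910.
[5] 5764910 ≡ 7^(7 + 1) + 2·7^2 + 7 + 4 (base 7). Lift 8: 134217868. −1: 134217867.
[6] 134217867 ≡ 8^(8 + 1) + 2·8^2 + 8 + 3 (base 8). Lift 9: 3486784575. −1: 3486784574.
[7] 3486784574 ≡ 9^(9 + 1) + 2·9^2 + 9 + 2 (base 9). Lift 10: 100000000212. −1: 100000000211.
[8] 100000000211 ≡ 10^(10 + 1) + 2·10^2 + 10 + 1 (base 10). Lift 11: 3138428376975. −1: 3138428376974.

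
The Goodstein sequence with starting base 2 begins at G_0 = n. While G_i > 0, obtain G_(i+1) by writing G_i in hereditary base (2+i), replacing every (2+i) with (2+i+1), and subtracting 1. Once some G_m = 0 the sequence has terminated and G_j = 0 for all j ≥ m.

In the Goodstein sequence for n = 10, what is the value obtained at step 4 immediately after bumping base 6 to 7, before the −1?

i=0: 10 = 2^(2 + 1) + 2 (b=2); 2→3: 3^(3 + 1) + 3 = 84; 84−1 = 83
i=1: 83 = 3^(3 + 1) + 2 (b=3); 3→4: 4^(4 + 1) + 2 = 1026; 1026−1 = 1025
i=2: 1025 = 4^(4 + 1) + 1 (b=4); 4→5: 5^(5 + 1) + 1 = 15626; 15626−1 = 15625
i=3: 15625 = 5^(5 + 1) (b=5); 5→6: 6^(6 + 1) = 279936; 279936−1 = 279935

4215755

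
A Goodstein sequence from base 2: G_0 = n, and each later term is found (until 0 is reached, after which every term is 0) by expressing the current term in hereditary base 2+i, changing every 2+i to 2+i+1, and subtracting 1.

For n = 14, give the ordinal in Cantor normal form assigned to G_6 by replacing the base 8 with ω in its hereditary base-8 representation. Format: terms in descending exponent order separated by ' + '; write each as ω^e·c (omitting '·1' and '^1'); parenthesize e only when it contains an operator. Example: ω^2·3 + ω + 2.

ω^(ω + 1) + ω^5·5 + ω^4·5 + ω^3·5 + ω^2·5 + ω·5 + 3

step 0: 14 = 2^(2 + 1) + 2^2 + 2; sub 3 for 2: 3^(3 + 1) + 3^3 + 3; = 111; G_1 = 111−1 = 110
step 1: 110 = 3^(3 + 1) + 3^3 + 2; sub 4 for 3: 4^(4 + 1) + 4^4 + 2; = 1282; G_2 = 1282−1 = 1281
step 2: 1281 = 4^(4 + 1) + 4^4 + 1; sub 5 for 4: 5^(5 + 1) + 5^5 + 1; = 18751; G_3 = 18751−1 = 18750
step 3: 18750 = 5^(5 + 1) + 5^5; sub 6 for 5: 6^(6 + 1) + 6^6; = 326592; G_4 = 326592−1 = 326591
step 4: 326591 = 6^(6 + 1) + 5·6^5 + 5·6^4 + 5·6^3 + 5·6^2 + 5·6 + 5; sub 7 for 6: 7^(7 + 1) + 5·7^5 + 5·7^4 + 5·7^3 + 5·7^2 + 5·7 + 5; = 5862841; G_5 = 5862841−1 = 5862840
step 5: 5862840 = 7^(7 + 1) + 5·7^5 + 5·7^4 + 5·7^3 + 5·7^2 + 5·7 + 4; sub 8 for 7: 8^(8 + 1) + 5·8^5 + 5·8^4 + 5·8^3 + 5·8^2 + 5·8 + 4; = 134404972; G_6 = 134404972−1 = 134404971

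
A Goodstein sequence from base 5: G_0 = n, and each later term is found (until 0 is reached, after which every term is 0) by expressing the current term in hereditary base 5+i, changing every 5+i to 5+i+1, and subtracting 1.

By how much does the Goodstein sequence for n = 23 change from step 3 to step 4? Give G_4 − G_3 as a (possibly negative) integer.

3

(0) 23|_5 = 4·5 + 3 ↦ 4·6 + 3|_6 = 27 ⇒ 26
(1) 26|_6 = 4·6 + 2 ↦ 4·7 + 2|_7 = 30 ⇒ 29
(2) 29|_7 = 4·7 + 1 ↦ 4·8 + 1|_8 = 33 ⇒ 32
(3) 32|_8 = 4·8 ↦ 4·9|_9 = 36 ⇒ 35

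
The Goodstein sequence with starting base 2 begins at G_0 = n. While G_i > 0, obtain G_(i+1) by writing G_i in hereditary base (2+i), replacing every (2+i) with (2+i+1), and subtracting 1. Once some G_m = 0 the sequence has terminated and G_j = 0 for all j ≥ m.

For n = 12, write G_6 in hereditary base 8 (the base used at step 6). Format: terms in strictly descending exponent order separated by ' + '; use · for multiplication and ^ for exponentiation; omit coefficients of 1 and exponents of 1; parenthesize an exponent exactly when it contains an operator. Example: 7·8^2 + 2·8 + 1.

8^(8 + 1) + 2·8^2 + 8 + 3

G_0 = 12. HB_2(12) = 2^(2 + 1) + 2^2. Bump = 108. G_1 = 107.
G_1 = 107. HB_3(107) = 3^(3 + 1) + 2·3^2 + 2·3 + 2. Bump = 1066. G_2 = 1065.
G_2 = 1065. HB_4(1065) = 4^(4 + 1) + 2·4^2 + 2·4 + 1. Bump = 15686. G_3 = 15685.
G_3 = 15685. HB_5(15685) = 5^(5 + 1) + 2·5^2 + 2·5. Bump = 280020. G_4 = 280019.
G_4 = 280019. HB_6(280019) = 6^(6 + 1) + 2·6^2 + 6 + 5. Bump = 5764911. G_5 = 5764910.
G_5 = 5764910. HB_7(5764910) = 7^(7 + 1) + 2·7^2 + 7 + 4. Bump = 134217868. G_6 = 134217867.
G_6 = 134217867. HB_8(134217867) = 8^(8 + 1) + 2·8^2 + 8 + 3. Bump = 3486784575. G_7 = 3486784574.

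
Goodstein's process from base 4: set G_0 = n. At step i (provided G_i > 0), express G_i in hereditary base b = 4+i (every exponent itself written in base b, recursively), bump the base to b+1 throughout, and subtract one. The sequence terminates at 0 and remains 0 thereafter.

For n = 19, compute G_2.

37

i=0: 19 = 4^2 + 3 (b=4); 4→5: 5^2 + 3 = 28; 28−1 = 27
i=1: 27 = 5^2 + 2 (b=5); 5→6: 6^2 + 2 = 38; 38−1 = 37
i=2: 37 = 6^2 + 1 (b=6); 6→7: 7^2 + 1 = 50; 50−1 = 49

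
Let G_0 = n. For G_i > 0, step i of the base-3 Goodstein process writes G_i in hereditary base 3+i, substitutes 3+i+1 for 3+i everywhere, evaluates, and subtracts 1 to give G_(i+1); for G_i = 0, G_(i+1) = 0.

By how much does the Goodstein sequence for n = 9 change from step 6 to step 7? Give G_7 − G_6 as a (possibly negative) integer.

i=0: 9 = 3^2 (b=3); 3→4: 4^2 = 16; 16−1 = 15
i=1: 15 = 3·4 + 3 (b=4); 4→5: 3·5 + 3 = 18; 18−1 = 17
i=2: 17 = 3·5 + 2 (b=5); 5→6: 3·6 + 2 = 20; 20−1 = 19
i=3: 19 = 3·6 + 1 (b=6); 6→7: 3·7 + 1 = 22; 22−1 = 21
i=4: 21 = 3·7 (b=7); 7→8: 3·8 = 24; 24−1 = 23
i=5: 23 = 2·8 + 7 (b=8); 8→9: 2·9 + 7 = 25; 25−1 = 24
i=6: 24 = 2·9 + 6 (b=9); 9→10: 2·10 + 6 = 26; 26−1 = 25

1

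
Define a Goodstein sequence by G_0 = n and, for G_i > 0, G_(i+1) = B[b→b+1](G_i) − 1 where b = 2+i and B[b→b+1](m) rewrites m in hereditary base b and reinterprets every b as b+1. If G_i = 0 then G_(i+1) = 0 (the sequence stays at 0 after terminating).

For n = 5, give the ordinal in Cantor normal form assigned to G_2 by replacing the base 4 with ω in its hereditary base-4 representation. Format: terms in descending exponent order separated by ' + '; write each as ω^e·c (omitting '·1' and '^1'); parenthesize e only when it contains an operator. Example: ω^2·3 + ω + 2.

G_0=5  [base 2] 2^2 + 1  →[2↦3]→  3^3 + 1 = 28  −1 ⇒ G_1=27
G_1=27  [base 3] 3^3  →[3↦4]→  4^4 = 256  −1 ⇒ G_2=255

ω^3·3 + ω^2·3 + ω·3 + 3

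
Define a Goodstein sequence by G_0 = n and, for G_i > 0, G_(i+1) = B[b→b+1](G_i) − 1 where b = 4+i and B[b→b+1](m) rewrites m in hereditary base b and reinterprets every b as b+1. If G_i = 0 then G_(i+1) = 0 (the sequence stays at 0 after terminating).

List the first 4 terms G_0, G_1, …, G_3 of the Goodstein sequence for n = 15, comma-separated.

15, 17, 19, 21

G_0=15  [base 4] 3·4 + 3  →[4↦5]→  3·5 + 3 = 18  −1 ⇒ G_1=17
G_1=17  [base 5] 3·5 + 2  →[5↦6]→  3·6 + 2 = 20  −1 ⇒ G_2=19
G_2=19  [base 6] 3·6 + 1  →[6↦7]→  3·7 + 1 = 22  −1 ⇒ G_3=21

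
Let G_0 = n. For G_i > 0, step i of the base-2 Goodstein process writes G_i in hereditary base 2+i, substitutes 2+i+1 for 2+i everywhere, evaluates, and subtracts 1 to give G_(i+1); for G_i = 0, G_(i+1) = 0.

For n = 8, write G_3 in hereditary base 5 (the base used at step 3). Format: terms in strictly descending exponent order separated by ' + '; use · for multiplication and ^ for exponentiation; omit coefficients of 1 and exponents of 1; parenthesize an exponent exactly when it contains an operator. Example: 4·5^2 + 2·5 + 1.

base 2: 8 = 2^(2 + 1); at 3: 3^(3 + 1) = 81; next = 80
base 3: 80 = 2·3^3 + 2·3^2 + 2·3 + 2; at 4: 2·4^4 + 2·4^2 + 2·4 + 2 = 554; next = 553
base 4: 553 = 2·4^4 + 2·4^2 + 2·4 + 1; at 5: 2·5^5 + 2·5^2 + 2·5 + 1 = 6311; next = 6310
base 5: 6310 = 2·5^5 + 2·5^2 + 2·5; at 6: 2·6^6 + 2·6^2 + 2·6 = 93396; next = 93395

2·5^5 + 2·5^2 + 2·5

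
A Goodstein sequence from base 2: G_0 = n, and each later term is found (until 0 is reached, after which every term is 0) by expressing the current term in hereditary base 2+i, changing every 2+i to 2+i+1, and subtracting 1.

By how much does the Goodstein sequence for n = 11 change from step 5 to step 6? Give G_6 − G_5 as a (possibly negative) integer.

128452926

[0] 11 ≡ 2^(2 + 1) + 2 + 1 (base 2). Lift 3: 85. −1: 84.
[1] 84 ≡ 3^(3 + 1) + 3 (base 3). Lift 4: 1028. −1: 1027.
[2] 1027 ≡ 4^(4 + 1) + 3 (base 4). Lift 5: 15628. −1: 15627.
[3] 15627 ≡ 5^(5 + 1) + 2 (base 5). Lift 6: 279938. −1: 279937.
[4] 279937 ≡ 6^(6 + 1) + 1 (base 6). Lift 7: 5764802. −1: 5764801.
[5] 5764801 ≡ 7^(7 + 1) (base 7). Lift 8: 134217728. −1: 134217727.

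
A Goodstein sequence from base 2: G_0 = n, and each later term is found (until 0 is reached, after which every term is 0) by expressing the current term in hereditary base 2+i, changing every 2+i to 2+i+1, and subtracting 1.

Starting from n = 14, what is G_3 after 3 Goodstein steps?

18750

G_0=14  [base 2] 2^(2 + 1) + 2^2 + 2  →[2↦3]→  3^(3 + 1) + 3^3 + 3 = 111  −1 ⇒ G_1=110
G_1=110  [base 3] 3^(3 + 1) + 3^3 + 2  →[3↦4]→  4^(4 + 1) + 4^4 + 2 = 1282  −1 ⇒ G_2=1281
G_2=1281  [base 4] 4^(4 + 1) + 4^4 + 1  →[4↦5]→  5^(5 + 1) + 5^5 + 1 = 18751  −1 ⇒ G_3=18750
G_3=18750  [base 5] 5^(5 + 1) + 5^5  →[5↦6]→  6^(6 + 1) + 6^6 = 326592  −1 ⇒ G_4=326591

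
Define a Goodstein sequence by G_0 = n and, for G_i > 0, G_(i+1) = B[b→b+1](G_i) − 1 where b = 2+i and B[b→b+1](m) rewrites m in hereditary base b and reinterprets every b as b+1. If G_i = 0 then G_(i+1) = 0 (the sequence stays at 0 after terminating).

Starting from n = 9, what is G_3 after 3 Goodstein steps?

9842

G_0 = 9. HB_2(9) = 2^(2 + 1) + 1. Bump = 82. G_1 = 81.
G_1 = 81. HB_3(81) = 3^(3 + 1). Bump = 1024. G_2 = 1023.
G_2 = 1023. HB_4(1023) = 3·4^4 + 3·4^3 + 3·4^2 + 3·4 + 3. Bump = 9843. G_3 = 9842.
G_3 = 9842. HB_5(9842) = 3·5^5 + 3·5^3 + 3·5^2 + 3·5 + 2. Bump = 140744. G_4 = 140743.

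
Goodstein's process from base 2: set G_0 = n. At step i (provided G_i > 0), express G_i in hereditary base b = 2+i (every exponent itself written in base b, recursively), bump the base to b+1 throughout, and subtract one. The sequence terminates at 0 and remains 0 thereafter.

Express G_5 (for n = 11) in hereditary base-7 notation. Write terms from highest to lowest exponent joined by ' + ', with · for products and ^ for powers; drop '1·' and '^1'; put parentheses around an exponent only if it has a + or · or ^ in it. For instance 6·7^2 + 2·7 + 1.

[0] 11 ≡ 2^(2 + 1) + 2 + 1 (base 2). Lift 3: 85. −1: 84.
[1] 84 ≡ 3^(3 + 1) + 3 (base 3). Lift 4: 1028. −1: 1027.
[2] 1027 ≡ 4^(4 + 1) + 3 (base 4). Lift 5: 15628. −1: 15627.
[3] 15627 ≡ 5^(5 + 1) + 2 (base 5). Lift 6: 279938. −1: 279937.
[4] 279937 ≡ 6^(6 + 1) + 1 (base 6). Lift 7: 5764802. −1: 5764801.
[5] 5764801 ≡ 7^(7 + 1) (base 7). Lift 8: 134217728. −1: 134217727.

7^(7 + 1)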